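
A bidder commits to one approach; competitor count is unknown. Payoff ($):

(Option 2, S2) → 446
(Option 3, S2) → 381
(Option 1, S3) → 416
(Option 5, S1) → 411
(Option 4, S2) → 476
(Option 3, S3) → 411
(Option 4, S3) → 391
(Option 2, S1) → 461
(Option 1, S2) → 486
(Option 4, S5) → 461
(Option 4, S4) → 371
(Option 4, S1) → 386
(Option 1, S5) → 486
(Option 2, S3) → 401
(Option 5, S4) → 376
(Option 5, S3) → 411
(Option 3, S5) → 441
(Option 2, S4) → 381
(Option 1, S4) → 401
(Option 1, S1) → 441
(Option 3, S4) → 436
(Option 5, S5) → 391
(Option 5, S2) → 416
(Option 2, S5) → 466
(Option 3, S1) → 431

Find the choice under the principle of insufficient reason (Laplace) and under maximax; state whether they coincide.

Row averages: Option 1=446, Option 2=431, Option 3=420, Option 4=417, Option 5=401
Highest average = 446 → Option 1.
Row maxima: Option 1=486, Option 2=466, Option 3=441, Option 4=476, Option 5=416
Best best-case = 486 → Option 1.

laplace → Option 1; maximax → Option 1 (agree)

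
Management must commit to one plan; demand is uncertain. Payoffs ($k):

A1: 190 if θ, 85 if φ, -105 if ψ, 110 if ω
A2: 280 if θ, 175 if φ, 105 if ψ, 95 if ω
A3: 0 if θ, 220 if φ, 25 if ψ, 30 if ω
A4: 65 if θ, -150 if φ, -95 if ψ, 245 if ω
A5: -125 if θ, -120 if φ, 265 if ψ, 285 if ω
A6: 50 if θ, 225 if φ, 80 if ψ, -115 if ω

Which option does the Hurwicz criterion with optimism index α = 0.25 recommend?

A2

A1: 0.25·190 + 0.75·(-105) = -31.25
A2: 0.25·280 + 0.75·95 = 141.25
A3: 0.25·220 + 0.75·0 = 55
A4: 0.25·245 + 0.75·(-150) = -51.25
A5: 0.25·285 + 0.75·(-125) = -22.5
A6: 0.25·225 + 0.75·(-115) = -30
Highest Hurwicz score = 141.25 → A2.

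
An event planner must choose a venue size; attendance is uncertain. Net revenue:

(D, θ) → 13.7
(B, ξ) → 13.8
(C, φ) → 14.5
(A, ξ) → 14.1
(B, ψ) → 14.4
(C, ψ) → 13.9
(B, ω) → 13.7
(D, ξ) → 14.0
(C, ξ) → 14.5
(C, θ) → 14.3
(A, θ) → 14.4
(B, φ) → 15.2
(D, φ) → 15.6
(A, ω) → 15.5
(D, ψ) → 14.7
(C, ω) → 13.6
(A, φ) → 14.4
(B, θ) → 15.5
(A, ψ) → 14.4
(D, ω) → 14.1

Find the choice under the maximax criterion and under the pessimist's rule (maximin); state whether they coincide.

Row maxima: A=15.5, B=15.5, C=14.5, D=15.6
Best best-case = 15.6 → D.
Row minima: A=14.1, B=13.7, C=13.6, D=13.7
Best worst-case = 14.1 → A.

maximax → D; maximin → A (disagree)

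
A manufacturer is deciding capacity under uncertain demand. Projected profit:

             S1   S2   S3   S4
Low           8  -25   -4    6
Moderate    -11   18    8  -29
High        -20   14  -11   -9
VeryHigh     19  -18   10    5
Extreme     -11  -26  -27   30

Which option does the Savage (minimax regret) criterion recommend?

Column bests: S1=19, S2=18, S3=10, S4=30.
Low regrets: 11, 43, 14, 24 → max 43
Moderate regrets: 30, 0, 2, 59 → max 59
High regrets: 39, 4, 21, 39 → max 39
VeryHigh regrets: 0, 36, 0, 25 → max 36
Extreme regrets: 30, 44, 37, 0 → max 44
Smallest max regret = 36 → VeryHigh.

VeryHigh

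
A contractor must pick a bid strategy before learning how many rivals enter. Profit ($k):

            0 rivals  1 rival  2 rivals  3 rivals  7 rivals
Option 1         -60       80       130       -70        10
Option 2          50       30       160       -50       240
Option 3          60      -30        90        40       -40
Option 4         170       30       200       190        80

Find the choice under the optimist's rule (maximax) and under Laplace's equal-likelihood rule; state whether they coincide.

Row maxima: Option 1=130, Option 2=240, Option 3=90, Option 4=200
Best best-case = 240 → Option 2.
Row averages: Option 1=18, Option 2=86, Option 3=24, Option 4=134
Highest average = 134 → Option 4.

maximax → Option 2; laplace → Option 4 (disagree)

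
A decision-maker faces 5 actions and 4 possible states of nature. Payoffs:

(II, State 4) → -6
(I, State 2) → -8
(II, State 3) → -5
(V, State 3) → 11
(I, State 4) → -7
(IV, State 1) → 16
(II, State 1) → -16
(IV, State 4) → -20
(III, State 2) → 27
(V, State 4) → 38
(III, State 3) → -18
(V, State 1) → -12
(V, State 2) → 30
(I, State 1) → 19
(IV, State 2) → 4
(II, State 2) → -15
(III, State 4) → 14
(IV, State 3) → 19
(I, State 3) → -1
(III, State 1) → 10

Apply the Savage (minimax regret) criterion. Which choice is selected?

Column bests: State 1=19, State 2=30, State 3=19, State 4=38.
I regrets: 0, 38, 20, 45 → max 45
II regrets: 35, 45, 24, 44 → max 45
III regrets: 9, 3, 37, 24 → max 37
IV regrets: 3, 26, 0, 58 → max 58
V regrets: 31, 0, 8, 0 → max 31
Smallest max regret = 31 → V.

V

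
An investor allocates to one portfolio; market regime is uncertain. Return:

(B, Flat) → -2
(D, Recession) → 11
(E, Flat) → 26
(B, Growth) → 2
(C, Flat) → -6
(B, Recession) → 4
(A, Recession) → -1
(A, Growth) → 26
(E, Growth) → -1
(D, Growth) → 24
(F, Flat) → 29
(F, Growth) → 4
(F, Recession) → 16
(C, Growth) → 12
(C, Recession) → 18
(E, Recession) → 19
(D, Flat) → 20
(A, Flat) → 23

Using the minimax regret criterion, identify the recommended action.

Column bests: Recession=19, Flat=29, Growth=26.
A regrets: 20, 6, 0 → max 20
B regrets: 15, 31, 24 → max 31
C regrets: 1, 35, 14 → max 35
D regrets: 8, 9, 2 → max 9
E regrets: 0, 3, 27 → max 27
F regrets: 3, 0, 22 → max 22
Smallest max regret = 9 → D.

D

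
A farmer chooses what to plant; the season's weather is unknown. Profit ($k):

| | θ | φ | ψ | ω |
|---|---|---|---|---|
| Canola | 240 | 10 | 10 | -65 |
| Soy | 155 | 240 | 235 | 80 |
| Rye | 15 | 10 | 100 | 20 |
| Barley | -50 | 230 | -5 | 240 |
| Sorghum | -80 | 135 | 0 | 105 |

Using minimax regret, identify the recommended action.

Soy

Column bests: θ=240, φ=240, ψ=235, ω=240.
Canola regrets: 0, 230, 225, 305 → max 305
Soy regrets: 85, 0, 0, 160 → max 160
Rye regrets: 225, 230, 135, 220 → max 230
Barley regrets: 290, 10, 240, 0 → max 290
Sorghum regrets: 320, 105, 235, 135 → max 320
Smallest max regret = 160 → Soy.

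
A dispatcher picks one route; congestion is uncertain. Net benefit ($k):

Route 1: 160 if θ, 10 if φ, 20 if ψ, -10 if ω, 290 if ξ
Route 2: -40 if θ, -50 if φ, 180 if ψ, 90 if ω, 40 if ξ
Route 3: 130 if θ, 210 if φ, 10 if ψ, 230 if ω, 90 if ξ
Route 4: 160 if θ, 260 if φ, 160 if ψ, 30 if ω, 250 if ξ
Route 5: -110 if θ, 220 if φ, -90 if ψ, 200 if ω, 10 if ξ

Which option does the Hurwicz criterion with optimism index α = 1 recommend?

Route 1: 1·290 + 0·(-10) = 290
Route 2: 1·180 + 0·(-50) = 180
Route 3: 1·230 + 0·10 = 230
Route 4: 1·260 + 0·30 = 260
Route 5: 1·220 + 0·(-110) = 220
Highest Hurwicz score = 290 → Route 1.

Route 1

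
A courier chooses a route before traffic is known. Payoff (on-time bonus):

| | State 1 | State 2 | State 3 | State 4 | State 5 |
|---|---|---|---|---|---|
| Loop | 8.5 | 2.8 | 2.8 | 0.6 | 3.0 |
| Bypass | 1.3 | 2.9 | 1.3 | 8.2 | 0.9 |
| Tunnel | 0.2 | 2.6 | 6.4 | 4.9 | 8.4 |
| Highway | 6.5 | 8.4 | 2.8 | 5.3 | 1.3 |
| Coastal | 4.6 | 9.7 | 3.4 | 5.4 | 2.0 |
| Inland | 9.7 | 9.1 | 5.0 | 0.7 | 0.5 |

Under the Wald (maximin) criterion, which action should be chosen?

Coastal

Row minima: Loop=0.6, Bypass=0.9, Tunnel=0.2, Highway=1.3, Coastal=2.0, Inland=0.5
Best worst-case = 2.0 → Coastal.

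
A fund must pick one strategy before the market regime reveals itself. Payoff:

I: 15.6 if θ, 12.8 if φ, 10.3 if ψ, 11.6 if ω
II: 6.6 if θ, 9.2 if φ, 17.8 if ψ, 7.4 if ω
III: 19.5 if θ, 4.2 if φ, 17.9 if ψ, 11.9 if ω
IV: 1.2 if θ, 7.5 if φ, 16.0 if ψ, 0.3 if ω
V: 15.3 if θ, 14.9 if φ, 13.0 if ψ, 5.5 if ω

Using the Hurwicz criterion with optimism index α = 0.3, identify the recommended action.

I: 0.3·15.6 + 0.7·10.3 = 11.89
II: 0.3·17.8 + 0.7·6.6 = 9.96
III: 0.3·19.5 + 0.7·4.2 = 8.79
IV: 0.3·16.0 + 0.7·0.3 = 5.01
V: 0.3·15.3 + 0.7·5.5 = 8.44
Highest Hurwicz score = 11.89 → I.

I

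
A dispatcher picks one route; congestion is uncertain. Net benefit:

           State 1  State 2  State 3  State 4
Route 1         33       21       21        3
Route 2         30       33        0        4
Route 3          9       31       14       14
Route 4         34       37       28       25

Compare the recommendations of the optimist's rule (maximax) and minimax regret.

Row maxima: Route 1=33, Route 2=33, Route 3=31, Route 4=37
Best best-case = 37 → Route 4.
Column bests: State 1=34, State 2=37, State 3=28, State 4=25.
Route 1 regrets: 1, 16, 7, 22 → max 22
Route 2 regrets: 4, 4, 28, 21 → max 28
Route 3 regrets: 25, 6, 14, 11 → max 25
Route 4 regrets: 0, 0, 0, 0 → max 0
Smallest max regret = 0 → Route 4.

maximax → Route 4; minimax regret → Route 4 (agree)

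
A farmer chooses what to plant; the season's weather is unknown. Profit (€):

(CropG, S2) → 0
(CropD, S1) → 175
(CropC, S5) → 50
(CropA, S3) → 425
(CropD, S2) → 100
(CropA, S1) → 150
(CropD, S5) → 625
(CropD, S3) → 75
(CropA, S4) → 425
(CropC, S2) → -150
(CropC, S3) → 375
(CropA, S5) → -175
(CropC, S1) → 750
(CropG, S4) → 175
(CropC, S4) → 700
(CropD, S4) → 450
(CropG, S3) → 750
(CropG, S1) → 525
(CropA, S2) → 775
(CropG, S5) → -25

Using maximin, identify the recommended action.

CropD

Row minima: CropC=-150, CropA=-175, CropD=75, CropG=-25
Best worst-case = 75 → CropD.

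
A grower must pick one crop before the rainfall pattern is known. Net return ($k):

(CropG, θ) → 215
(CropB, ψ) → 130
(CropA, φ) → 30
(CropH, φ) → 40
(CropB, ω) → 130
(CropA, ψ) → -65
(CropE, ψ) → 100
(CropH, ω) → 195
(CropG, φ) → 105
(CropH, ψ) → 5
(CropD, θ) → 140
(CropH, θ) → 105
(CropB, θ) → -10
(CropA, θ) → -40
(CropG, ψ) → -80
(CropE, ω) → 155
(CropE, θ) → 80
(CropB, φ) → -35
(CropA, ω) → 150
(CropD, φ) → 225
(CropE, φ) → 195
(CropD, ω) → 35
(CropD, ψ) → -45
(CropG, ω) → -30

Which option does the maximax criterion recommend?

Row maxima: CropG=215, CropD=225, CropA=150, CropE=195, CropB=130, CropH=195
Best best-case = 225 → CropD.

CropD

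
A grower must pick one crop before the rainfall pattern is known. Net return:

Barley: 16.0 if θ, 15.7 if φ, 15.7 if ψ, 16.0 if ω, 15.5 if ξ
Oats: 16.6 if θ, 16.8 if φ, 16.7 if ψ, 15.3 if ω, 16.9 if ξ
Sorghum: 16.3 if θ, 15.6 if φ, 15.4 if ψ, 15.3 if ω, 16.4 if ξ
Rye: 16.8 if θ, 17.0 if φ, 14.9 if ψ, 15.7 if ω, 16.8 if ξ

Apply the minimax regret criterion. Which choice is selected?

Column bests: θ=16.8, φ=17.0, ψ=16.7, ω=16.0, ξ=16.9.
Barley regrets: 0.8, 1.3, 1.0, 0.0, 1.4 → max 1.4
Oats regrets: 0.2, 0.2, 0.0, 0.7, 0.0 → max 0.7
Sorghum regrets: 0.5, 1.4, 1.3, 0.7, 0.5 → max 1.4
Rye regrets: 0.0, 0.0, 1.8, 0.3, 0.1 → max 1.8
Smallest max regret = 0.7 → Oats.

Oats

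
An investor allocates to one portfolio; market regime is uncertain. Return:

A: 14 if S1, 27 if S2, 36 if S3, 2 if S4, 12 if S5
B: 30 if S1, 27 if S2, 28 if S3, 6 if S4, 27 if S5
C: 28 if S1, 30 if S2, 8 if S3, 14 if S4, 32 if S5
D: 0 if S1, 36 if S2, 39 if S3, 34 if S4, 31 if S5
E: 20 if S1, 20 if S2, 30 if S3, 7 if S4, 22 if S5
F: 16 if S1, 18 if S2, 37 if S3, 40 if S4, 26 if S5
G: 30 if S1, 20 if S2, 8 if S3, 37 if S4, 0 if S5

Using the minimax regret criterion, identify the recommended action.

F

Column bests: S1=30, S2=36, S3=39, S4=40, S5=32.
A regrets: 16, 9, 3, 38, 20 → max 38
B regrets: 0, 9, 11, 34, 5 → max 34
C regrets: 2, 6, 31, 26, 0 → max 31
D regrets: 30, 0, 0, 6, 1 → max 30
E regrets: 10, 16, 9, 33, 10 → max 33
F regrets: 14, 18, 2, 0, 6 → max 18
G regrets: 0, 16, 31, 3, 32 → max 32
Smallest max regret = 18 → F.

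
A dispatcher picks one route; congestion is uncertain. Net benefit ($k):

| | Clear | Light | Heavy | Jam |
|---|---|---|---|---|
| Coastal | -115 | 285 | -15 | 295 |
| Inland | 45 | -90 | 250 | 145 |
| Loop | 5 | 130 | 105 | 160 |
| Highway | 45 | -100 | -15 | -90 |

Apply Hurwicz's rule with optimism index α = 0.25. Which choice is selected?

Loop

Coastal: 0.25·295 + 0.75·(-115) = -12.5
Inland: 0.25·250 + 0.75·(-90) = -5
Loop: 0.25·160 + 0.75·5 = 43.75
Highway: 0.25·45 + 0.75·(-100) = -63.75
Highest Hurwicz score = 43.75 → Loop.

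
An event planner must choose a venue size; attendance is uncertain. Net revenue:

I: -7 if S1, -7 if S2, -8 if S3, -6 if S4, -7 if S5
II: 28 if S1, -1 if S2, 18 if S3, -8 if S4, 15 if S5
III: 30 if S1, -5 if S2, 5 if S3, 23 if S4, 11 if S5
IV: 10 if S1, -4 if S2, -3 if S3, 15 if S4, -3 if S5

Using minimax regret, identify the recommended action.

Column bests: S1=30, S2=-1, S3=18, S4=23, S5=15.
I regrets: 37, 6, 26, 29, 22 → max 37
II regrets: 2, 0, 0, 31, 0 → max 31
III regrets: 0, 4, 13, 0, 4 → max 13
IV regrets: 20, 3, 21, 8, 18 → max 21
Smallest max regret = 13 → III.

III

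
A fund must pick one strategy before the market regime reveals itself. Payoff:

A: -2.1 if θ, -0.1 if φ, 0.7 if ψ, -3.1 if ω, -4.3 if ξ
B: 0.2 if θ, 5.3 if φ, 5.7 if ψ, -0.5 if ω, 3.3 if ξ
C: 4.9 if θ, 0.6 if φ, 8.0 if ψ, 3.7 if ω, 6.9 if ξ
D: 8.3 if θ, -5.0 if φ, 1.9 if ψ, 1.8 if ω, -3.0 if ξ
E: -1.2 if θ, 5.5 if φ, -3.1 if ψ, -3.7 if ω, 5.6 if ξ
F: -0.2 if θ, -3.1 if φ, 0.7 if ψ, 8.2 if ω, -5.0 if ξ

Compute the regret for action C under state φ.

Best payoff under φ is 5.5.
Regret = 5.5 − 0.6 = 4.9.

4.9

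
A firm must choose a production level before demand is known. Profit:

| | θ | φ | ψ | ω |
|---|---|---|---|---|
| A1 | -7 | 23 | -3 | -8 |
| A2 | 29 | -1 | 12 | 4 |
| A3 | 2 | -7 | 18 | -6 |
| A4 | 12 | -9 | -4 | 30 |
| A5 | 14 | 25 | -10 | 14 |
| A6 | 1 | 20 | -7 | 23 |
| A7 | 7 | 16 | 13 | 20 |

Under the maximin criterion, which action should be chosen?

Row minima: A1=-8, A2=-1, A3=-7, A4=-9, A5=-10, A6=-7, A7=7
Best worst-case = 7 → A7.

A7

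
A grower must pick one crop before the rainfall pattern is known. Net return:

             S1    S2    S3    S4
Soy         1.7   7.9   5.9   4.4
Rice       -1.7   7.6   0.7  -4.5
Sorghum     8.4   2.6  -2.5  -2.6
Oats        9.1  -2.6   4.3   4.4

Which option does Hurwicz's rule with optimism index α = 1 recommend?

Soy: 1·7.9 + 0·1.7 = 7.9
Rice: 1·7.6 + 0·(-4.5) = 7.6
Sorghum: 1·8.4 + 0·(-2.6) = 8.4
Oats: 1·9.1 + 0·(-2.6) = 9.1
Highest Hurwicz score = 9.1 → Oats.

Oats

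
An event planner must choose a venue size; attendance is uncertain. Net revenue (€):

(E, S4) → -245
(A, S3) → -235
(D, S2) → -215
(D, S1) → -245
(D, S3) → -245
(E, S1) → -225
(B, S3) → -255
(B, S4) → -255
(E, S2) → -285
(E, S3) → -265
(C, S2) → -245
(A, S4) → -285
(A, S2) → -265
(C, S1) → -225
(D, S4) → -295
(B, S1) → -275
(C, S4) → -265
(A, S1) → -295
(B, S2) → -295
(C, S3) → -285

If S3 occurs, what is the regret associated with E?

Best payoff under S3 is -235.
Regret = -235 − (-265) = 30.

30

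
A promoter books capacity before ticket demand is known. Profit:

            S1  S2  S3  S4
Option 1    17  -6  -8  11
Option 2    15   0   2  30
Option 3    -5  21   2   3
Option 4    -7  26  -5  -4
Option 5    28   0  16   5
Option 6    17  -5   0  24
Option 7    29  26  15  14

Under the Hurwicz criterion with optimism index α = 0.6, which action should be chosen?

Option 1: 0.6·17 + 0.4·(-8) = 7
Option 2: 0.6·30 + 0.4·0 = 18
Option 3: 0.6·21 + 0.4·(-5) = 10.6
Option 4: 0.6·26 + 0.4·(-7) = 12.8
Option 5: 0.6·28 + 0.4·0 = 16.8
Option 6: 0.6·24 + 0.4·(-5) = 12.4
Option 7: 0.6·29 + 0.4·14 = 23
Highest Hurwicz score = 23 → Option 7.

Option 7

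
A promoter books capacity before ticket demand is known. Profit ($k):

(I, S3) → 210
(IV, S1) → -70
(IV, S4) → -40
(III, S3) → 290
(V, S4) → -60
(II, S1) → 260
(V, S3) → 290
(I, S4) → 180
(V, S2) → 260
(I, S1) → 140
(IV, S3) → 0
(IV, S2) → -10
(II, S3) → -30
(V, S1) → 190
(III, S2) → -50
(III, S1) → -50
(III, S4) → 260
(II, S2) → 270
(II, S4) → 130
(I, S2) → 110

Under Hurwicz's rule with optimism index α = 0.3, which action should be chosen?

I

I: 0.3·210 + 0.7·110 = 140
II: 0.3·270 + 0.7·(-30) = 60
III: 0.3·290 + 0.7·(-50) = 52
IV: 0.3·0 + 0.7·(-70) = -49
V: 0.3·290 + 0.7·(-60) = 45
Highest Hurwicz score = 140 → I.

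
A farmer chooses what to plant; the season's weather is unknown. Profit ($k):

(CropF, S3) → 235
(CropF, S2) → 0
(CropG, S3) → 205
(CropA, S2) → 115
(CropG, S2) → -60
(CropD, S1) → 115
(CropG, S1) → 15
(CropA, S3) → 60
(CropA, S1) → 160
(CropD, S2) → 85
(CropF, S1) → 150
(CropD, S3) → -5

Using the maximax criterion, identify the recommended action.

CropF

Row maxima: CropG=205, CropD=115, CropF=235, CropA=160
Best best-case = 235 → CropF.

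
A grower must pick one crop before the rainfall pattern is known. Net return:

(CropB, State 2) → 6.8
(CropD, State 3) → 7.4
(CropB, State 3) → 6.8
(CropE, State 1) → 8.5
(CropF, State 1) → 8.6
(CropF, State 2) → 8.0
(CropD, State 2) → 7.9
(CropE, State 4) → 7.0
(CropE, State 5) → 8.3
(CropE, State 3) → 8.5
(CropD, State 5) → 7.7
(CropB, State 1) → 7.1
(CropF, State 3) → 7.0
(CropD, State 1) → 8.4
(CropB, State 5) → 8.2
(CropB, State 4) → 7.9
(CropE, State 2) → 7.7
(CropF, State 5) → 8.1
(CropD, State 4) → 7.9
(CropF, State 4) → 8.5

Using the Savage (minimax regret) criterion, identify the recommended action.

Column bests: State 1=8.6, State 2=8.0, State 3=8.5, State 4=8.5, State 5=8.3.
CropE regrets: 0.1, 0.3, 0.0, 1.5, 0.0 → max 1.5
CropB regrets: 1.5, 1.2, 1.7, 0.6, 0.1 → max 1.7
CropD regrets: 0.2, 0.1, 1.1, 0.6, 0.6 → max 1.1
CropF regrets: 0.0, 0.0, 1.5, 0.0, 0.2 → max 1.5
Smallest max regret = 1.1 → CropD.

CropD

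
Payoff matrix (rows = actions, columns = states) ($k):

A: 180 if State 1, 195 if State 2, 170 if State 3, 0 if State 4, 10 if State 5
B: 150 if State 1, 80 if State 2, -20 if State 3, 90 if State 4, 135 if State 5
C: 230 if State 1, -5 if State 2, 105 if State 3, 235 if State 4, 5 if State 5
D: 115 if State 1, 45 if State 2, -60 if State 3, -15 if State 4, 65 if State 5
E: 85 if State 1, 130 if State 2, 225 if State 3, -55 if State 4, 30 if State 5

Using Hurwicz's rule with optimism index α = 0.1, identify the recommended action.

A: 0.1·195 + 0.9·0 = 19.5
B: 0.1·150 + 0.9·(-20) = -3
C: 0.1·235 + 0.9·(-5) = 19
D: 0.1·115 + 0.9·(-60) = -42.5
E: 0.1·225 + 0.9·(-55) = -27
Highest Hurwicz score = 19.5 → A.

A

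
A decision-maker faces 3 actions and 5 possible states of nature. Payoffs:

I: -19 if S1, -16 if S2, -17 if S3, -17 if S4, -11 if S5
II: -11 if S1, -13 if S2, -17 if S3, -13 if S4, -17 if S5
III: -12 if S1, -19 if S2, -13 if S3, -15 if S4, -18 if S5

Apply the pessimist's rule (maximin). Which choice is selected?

Row minima: I=-19, II=-17, III=-19
Best worst-case = -17 → II.

II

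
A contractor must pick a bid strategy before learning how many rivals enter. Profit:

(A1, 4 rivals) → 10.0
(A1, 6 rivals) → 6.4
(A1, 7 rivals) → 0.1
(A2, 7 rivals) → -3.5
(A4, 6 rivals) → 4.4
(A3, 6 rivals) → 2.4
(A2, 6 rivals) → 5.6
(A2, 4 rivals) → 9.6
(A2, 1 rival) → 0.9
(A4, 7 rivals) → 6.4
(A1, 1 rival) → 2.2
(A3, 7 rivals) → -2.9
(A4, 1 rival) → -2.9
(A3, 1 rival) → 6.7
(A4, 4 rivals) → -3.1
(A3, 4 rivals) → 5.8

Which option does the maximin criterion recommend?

A1

Row minima: A1=0.1, A2=-3.5, A3=-2.9, A4=-3.1
Best worst-case = 0.1 → A1.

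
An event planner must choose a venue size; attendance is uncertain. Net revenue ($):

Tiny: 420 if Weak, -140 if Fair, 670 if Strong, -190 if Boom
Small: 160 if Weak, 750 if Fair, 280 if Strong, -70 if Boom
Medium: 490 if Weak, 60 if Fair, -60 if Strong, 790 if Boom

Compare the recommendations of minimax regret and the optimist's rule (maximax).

minimax regret → Medium; maximax → Medium (agree)

Column bests: Weak=490, Fair=750, Strong=670, Boom=790.
Tiny regrets: 70, 890, 0, 980 → max 980
Small regrets: 330, 0, 390, 860 → max 860
Medium regrets: 0, 690, 730, 0 → max 730
Smallest max regret = 730 → Medium.
Row maxima: Tiny=670, Small=750, Medium=790
Best best-case = 790 → Medium.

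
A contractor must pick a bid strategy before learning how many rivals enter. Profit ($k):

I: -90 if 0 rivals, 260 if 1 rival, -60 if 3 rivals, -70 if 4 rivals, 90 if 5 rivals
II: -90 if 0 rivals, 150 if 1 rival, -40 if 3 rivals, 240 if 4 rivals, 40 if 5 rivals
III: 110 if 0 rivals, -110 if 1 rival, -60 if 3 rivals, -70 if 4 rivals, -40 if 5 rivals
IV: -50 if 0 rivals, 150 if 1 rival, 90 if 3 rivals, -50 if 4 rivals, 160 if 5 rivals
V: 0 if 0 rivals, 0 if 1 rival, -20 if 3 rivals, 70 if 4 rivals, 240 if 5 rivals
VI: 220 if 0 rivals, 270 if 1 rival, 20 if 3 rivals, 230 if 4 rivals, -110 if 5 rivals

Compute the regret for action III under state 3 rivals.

150

Best payoff under 3 rivals is 90.
Regret = 90 − (-60) = 150.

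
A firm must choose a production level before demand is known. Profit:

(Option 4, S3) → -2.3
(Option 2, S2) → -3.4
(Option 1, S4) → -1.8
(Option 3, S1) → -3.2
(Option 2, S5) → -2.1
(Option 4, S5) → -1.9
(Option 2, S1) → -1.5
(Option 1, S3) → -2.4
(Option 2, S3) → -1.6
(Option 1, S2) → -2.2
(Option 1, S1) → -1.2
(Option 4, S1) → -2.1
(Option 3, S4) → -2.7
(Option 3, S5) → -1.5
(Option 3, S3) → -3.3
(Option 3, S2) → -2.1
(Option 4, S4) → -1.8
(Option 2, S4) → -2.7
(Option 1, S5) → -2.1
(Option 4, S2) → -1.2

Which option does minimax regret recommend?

Option 4

Column bests: S1=-1.2, S2=-1.2, S3=-1.6, S4=-1.8, S5=-1.5.
Option 1 regrets: 0.0, 1.0, 0.8, 0.0, 0.6 → max 1.0
Option 2 regrets: 0.3, 2.2, 0.0, 0.9, 0.6 → max 2.2
Option 3 regrets: 2.0, 0.9, 1.7, 0.9, 0.0 → max 2.0
Option 4 regrets: 0.9, 0.0, 0.7, 0.0, 0.4 → max 0.9
Smallest max regret = 0.9 → Option 4.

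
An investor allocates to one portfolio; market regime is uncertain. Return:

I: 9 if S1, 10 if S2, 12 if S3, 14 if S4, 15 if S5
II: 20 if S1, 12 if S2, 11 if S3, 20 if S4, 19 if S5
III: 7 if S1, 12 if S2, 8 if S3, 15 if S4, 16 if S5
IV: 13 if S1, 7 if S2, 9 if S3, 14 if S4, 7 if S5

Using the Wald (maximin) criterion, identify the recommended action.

II

Row minima: I=9, II=11, III=7, IV=7
Best worst-case = 11 → II.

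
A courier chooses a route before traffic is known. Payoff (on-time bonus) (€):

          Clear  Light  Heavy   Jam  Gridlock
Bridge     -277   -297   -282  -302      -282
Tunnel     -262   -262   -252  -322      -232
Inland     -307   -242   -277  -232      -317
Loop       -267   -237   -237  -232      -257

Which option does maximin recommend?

Row minima: Bridge=-302, Tunnel=-322, Inland=-317, Loop=-267
Best worst-case = -267 → Loop.

Loop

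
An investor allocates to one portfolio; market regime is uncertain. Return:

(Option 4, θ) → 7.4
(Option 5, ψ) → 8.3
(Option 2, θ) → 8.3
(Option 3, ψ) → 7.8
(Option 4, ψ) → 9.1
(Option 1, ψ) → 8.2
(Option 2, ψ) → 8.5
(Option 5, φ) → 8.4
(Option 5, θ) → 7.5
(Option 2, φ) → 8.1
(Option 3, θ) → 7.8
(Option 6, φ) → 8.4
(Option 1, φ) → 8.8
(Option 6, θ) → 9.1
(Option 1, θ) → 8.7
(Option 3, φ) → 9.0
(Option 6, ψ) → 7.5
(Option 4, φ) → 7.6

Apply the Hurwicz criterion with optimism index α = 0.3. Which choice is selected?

Option 1: 0.3·8.8 + 0.7·8.2 = 8.38
Option 2: 0.3·8.5 + 0.7·8.1 = 8.22
Option 3: 0.3·9.0 + 0.7·7.8 = 8.16
Option 4: 0.3·9.1 + 0.7·7.4 = 7.91
Option 5: 0.3·8.4 + 0.7·7.5 = 7.77
Option 6: 0.3·9.1 + 0.7·7.5 = 7.98
Highest Hurwicz score = 8.38 → Option 1.

Option 1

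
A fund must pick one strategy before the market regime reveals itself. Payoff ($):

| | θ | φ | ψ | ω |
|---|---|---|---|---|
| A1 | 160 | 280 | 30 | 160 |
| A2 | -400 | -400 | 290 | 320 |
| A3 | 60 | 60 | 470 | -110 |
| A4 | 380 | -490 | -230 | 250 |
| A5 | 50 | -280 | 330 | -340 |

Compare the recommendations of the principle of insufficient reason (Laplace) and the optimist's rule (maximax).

Row averages: A1=157.5, A2=-47.5, A3=120, A4=-22.5, A5=-60
Highest average = 157.5 → A1.
Row maxima: A1=280, A2=320, A3=470, A4=380, A5=330
Best best-case = 470 → A3.

laplace → A1; maximax → A3 (disagree)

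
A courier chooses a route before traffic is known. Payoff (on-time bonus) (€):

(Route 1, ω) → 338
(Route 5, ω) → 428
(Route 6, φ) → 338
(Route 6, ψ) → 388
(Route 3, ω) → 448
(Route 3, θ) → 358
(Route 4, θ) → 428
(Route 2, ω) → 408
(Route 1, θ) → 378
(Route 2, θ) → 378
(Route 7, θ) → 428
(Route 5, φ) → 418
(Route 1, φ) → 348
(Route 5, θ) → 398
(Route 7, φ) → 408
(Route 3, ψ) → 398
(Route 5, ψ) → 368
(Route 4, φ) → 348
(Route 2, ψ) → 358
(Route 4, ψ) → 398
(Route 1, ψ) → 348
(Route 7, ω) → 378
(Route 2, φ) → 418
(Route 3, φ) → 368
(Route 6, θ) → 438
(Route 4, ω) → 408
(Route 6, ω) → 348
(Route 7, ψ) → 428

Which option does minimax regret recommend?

Column bests: θ=438, φ=418, ψ=428, ω=448.
Route 1 regrets: 60, 70, 80, 110 → max 110
Route 2 regrets: 60, 0, 70, 40 → max 70
Route 3 regrets: 80, 50, 30, 0 → max 80
Route 4 regrets: 10, 70, 30, 40 → max 70
Route 5 regrets: 40, 0, 60, 20 → max 60
Route 6 regrets: 0, 80, 40, 100 → max 100
Route 7 regrets: 10, 10, 0, 70 → max 70
Smallest max regret = 60 → Route 5.

Route 5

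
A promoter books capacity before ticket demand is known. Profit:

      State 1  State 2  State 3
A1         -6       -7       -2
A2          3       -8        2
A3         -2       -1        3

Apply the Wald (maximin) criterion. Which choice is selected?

Row minima: A1=-7, A2=-8, A3=-2
Best worst-case = -2 → A3.

A3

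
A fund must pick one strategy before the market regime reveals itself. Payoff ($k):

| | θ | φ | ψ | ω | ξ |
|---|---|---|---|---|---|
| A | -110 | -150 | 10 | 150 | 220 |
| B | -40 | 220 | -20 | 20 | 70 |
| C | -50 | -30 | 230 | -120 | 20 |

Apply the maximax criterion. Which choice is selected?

Row maxima: A=220, B=220, C=230
Best best-case = 230 → C.

C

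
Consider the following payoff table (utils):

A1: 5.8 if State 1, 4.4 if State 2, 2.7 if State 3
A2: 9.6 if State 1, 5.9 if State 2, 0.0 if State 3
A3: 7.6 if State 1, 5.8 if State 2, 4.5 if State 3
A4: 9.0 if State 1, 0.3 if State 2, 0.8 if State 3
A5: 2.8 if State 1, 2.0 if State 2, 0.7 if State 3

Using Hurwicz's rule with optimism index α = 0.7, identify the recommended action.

A2

A1: 0.7·5.8 + 0.3·2.7 = 4.87
A2: 0.7·9.6 + 0.3·0.0 = 6.72
A3: 0.7·7.6 + 0.3·4.5 = 6.67
A4: 0.7·9.0 + 0.3·0.3 = 6.39
A5: 0.7·2.8 + 0.3·0.7 = 2.17
Highest Hurwicz score = 6.72 → A2.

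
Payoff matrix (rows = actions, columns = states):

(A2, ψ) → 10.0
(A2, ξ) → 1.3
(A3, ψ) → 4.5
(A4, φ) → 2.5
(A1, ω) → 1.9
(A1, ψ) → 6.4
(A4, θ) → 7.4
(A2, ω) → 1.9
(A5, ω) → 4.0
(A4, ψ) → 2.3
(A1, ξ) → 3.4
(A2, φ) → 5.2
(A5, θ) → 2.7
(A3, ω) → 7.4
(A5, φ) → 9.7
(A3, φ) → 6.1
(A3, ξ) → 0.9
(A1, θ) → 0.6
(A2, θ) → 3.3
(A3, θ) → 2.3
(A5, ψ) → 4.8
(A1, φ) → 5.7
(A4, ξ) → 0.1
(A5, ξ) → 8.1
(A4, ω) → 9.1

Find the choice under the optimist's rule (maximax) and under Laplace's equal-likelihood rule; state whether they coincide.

Row maxima: A1=6.4, A2=10.0, A3=7.4, A4=9.1, A5=9.7
Best best-case = 10.0 → A2.
Row averages: A1=3.6, A2=4.34, A3=4.24, A4=4.28, A5=5.86
Highest average = 5.86 → A5.

maximax → A2; laplace → A5 (disagree)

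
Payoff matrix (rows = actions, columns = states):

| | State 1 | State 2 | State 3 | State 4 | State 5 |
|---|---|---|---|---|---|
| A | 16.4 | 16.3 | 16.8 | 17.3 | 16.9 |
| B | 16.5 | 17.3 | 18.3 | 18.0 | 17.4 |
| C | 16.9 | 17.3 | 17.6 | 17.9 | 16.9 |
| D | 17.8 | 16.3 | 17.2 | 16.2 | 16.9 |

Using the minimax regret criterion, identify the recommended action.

C

Column bests: State 1=17.8, State 2=17.3, State 3=18.3, State 4=18.0, State 5=17.4.
A regrets: 1.4, 1.0, 1.5, 0.7, 0.5 → max 1.5
B regrets: 1.3, 0.0, 0.0, 0.0, 0.0 → max 1.3
C regrets: 0.9, 0.0, 0.7, 0.1, 0.5 → max 0.9
D regrets: 0.0, 1.0, 1.1, 1.8, 0.5 → max 1.8
Smallest max regret = 0.9 → C.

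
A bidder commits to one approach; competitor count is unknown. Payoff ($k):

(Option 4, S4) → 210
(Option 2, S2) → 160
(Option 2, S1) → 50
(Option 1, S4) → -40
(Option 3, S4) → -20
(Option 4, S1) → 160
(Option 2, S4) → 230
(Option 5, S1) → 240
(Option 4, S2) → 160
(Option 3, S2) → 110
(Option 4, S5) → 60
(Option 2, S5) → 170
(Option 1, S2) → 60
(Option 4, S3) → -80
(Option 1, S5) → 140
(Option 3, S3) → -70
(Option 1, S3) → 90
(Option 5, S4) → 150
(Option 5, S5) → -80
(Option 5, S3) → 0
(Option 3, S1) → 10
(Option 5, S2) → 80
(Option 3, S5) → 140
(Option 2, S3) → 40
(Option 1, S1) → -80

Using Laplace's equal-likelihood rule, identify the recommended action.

Option 2

Row averages: Option 1=34, Option 2=130, Option 3=34, Option 4=102, Option 5=78
Highest average = 130 → Option 2.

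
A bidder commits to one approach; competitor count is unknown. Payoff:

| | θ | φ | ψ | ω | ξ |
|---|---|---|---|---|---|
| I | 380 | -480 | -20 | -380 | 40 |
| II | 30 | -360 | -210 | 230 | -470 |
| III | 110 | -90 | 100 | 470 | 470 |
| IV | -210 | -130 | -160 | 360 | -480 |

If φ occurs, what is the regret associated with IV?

40

Best payoff under φ is -90.
Regret = -90 − (-130) = 40.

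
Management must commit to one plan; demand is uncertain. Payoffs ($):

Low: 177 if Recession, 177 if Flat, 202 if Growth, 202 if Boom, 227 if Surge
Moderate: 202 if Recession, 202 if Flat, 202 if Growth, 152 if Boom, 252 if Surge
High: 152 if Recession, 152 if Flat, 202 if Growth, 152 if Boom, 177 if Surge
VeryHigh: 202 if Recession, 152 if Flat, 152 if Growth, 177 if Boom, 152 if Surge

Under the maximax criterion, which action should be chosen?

Row maxima: Low=227, Moderate=252, High=202, VeryHigh=202
Best best-case = 252 → Moderate.

Moderate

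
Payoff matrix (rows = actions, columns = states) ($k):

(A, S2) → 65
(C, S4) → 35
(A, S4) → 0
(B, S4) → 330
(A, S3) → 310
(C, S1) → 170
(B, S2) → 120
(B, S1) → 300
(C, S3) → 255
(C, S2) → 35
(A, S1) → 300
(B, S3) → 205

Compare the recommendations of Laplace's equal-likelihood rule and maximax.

Row averages: A=168.75, B=238.75, C=123.75
Highest average = 238.75 → B.
Row maxima: A=310, B=330, C=255
Best best-case = 330 → B.

laplace → B; maximax → B (agree)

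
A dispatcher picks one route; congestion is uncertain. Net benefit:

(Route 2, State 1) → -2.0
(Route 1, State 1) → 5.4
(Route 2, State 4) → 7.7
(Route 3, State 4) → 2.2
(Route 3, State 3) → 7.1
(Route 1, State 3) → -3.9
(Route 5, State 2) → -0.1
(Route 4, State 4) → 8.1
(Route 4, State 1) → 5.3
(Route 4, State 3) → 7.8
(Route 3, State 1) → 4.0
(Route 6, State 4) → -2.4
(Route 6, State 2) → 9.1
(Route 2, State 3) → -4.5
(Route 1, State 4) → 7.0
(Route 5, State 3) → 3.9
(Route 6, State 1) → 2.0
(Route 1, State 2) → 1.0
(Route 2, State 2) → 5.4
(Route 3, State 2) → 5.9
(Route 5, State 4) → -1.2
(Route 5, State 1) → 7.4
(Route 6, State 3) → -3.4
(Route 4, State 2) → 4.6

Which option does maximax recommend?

Route 6

Row maxima: Route 1=7.0, Route 2=7.7, Route 3=7.1, Route 4=8.1, Route 5=7.4, Route 6=9.1
Best best-case = 9.1 → Route 6.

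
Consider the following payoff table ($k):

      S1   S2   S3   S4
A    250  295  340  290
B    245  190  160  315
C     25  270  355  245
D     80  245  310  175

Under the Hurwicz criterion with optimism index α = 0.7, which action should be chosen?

A: 0.7·340 + 0.3·250 = 313
B: 0.7·315 + 0.3·160 = 268.5
C: 0.7·355 + 0.3·25 = 256
D: 0.7·310 + 0.3·80 = 241
Highest Hurwicz score = 313 → A.

A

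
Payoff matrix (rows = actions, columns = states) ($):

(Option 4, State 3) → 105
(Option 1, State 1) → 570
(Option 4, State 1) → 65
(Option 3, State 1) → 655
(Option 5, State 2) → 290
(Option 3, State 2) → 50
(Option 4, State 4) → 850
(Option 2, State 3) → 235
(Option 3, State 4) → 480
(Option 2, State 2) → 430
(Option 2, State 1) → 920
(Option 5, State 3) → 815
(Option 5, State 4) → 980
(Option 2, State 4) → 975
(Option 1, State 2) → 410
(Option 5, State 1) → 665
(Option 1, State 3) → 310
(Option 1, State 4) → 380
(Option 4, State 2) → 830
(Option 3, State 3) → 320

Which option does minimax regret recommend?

Column bests: State 1=920, State 2=830, State 3=815, State 4=980.
Option 1 regrets: 350, 420, 505, 600 → max 600
Option 2 regrets: 0, 400, 580, 5 → max 580
Option 3 regrets: 265, 780, 495, 500 → max 780
Option 4 regrets: 855, 0, 710, 130 → max 855
Option 5 regrets: 255, 540, 0, 0 → max 540
Smallest max regret = 540 → Option 5.

Option 5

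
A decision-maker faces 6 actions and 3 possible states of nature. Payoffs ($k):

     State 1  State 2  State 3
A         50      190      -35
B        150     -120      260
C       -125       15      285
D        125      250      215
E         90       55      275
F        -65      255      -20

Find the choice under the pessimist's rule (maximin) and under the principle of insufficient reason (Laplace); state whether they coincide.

Row minima: A=-35, B=-120, C=-125, D=125, E=55, F=-65
Best worst-case = 125 → D.
Row averages: A=205/3, B=290/3, C=175/3, D=590/3, E=140, F=170/3
Highest average = 590/3 → D.

maximin → D; laplace → D (agree)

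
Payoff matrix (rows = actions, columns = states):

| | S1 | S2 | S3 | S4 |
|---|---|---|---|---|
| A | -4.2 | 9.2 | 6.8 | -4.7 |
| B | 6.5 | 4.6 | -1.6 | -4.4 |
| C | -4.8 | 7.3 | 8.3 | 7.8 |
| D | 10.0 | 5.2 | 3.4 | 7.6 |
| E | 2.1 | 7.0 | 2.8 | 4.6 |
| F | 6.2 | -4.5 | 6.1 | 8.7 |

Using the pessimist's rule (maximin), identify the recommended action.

D

Row minima: A=-4.7, B=-4.4, C=-4.8, D=3.4, E=2.1, F=-4.5
Best worst-case = 3.4 → D.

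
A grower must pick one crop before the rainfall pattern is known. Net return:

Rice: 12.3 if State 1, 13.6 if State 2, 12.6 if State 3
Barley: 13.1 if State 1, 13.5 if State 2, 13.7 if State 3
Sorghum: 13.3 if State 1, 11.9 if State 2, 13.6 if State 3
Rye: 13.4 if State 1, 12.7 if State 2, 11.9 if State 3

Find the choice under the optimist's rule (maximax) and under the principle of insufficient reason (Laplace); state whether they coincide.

maximax → Barley; laplace → Barley (agree)

Row maxima: Rice=13.6, Barley=13.7, Sorghum=13.6, Rye=13.4
Best best-case = 13.7 → Barley.
Row averages: Rice=77/6, Barley=403/30, Sorghum=194/15, Rye=38/3
Highest average = 403/30 → Barley.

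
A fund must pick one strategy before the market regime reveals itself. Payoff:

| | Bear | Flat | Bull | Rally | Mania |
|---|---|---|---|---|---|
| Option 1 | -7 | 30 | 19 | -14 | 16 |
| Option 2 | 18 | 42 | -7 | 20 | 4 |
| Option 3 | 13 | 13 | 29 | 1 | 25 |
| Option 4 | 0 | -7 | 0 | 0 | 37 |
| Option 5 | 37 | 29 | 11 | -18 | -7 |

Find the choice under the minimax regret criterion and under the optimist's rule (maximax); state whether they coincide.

minimax regret → Option 3; maximax → Option 2 (disagree)

Column bests: Bear=37, Flat=42, Bull=29, Rally=20, Mania=37.
Option 1 regrets: 44, 12, 10, 34, 21 → max 44
Option 2 regrets: 19, 0, 36, 0, 33 → max 36
Option 3 regrets: 24, 29, 0, 19, 12 → max 29
Option 4 regrets: 37, 49, 29, 20, 0 → max 49
Option 5 regrets: 0, 13, 18, 38, 44 → max 44
Smallest max regret = 29 → Option 3.
Row maxima: Option 1=30, Option 2=42, Option 3=29, Option 4=37, Option 5=37
Best best-case = 42 → Option 2.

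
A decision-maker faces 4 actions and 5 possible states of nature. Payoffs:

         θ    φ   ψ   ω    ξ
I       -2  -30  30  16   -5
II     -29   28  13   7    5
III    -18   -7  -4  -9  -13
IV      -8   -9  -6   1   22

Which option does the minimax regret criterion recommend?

II

Column bests: θ=-2, φ=28, ψ=30, ω=16, ξ=22.
I regrets: 0, 58, 0, 0, 27 → max 58
II regrets: 27, 0, 17, 9, 17 → max 27
III regrets: 16, 35, 34, 25, 35 → max 35
IV regrets: 6, 37, 36, 15, 0 → max 37
Smallest max regret = 27 → II.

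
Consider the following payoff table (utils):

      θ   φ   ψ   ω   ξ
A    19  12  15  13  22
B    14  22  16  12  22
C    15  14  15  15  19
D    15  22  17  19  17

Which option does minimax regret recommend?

D

Column bests: θ=19, φ=22, ψ=17, ω=19, ξ=22.
A regrets: 0, 10, 2, 6, 0 → max 10
B regrets: 5, 0, 1, 7, 0 → max 7
C regrets: 4, 8, 2, 4, 3 → max 8
D regrets: 4, 0, 0, 0, 5 → max 5
Smallest max regret = 5 → D.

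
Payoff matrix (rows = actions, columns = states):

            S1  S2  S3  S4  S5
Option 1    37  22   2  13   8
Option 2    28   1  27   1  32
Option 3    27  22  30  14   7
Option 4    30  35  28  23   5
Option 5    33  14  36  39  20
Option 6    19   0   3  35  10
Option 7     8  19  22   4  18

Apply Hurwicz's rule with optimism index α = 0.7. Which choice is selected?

Option 5

Option 1: 0.7·37 + 0.3·2 = 26.5
Option 2: 0.7·32 + 0.3·1 = 22.7
Option 3: 0.7·30 + 0.3·7 = 23.1
Option 4: 0.7·35 + 0.3·5 = 26
Option 5: 0.7·39 + 0.3·14 = 31.5
Option 6: 0.7·35 + 0.3·0 = 24.5
Option 7: 0.7·22 + 0.3·4 = 16.6
Highest Hurwicz score = 31.5 → Option 5.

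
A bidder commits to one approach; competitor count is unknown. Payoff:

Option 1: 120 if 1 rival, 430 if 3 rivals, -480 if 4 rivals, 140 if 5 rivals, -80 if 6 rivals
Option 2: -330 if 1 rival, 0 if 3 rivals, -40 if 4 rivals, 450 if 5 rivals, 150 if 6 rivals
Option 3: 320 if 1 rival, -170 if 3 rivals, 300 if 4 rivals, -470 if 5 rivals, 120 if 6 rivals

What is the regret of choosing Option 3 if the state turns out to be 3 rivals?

600

Best payoff under 3 rivals is 430.
Regret = 430 − (-170) = 600.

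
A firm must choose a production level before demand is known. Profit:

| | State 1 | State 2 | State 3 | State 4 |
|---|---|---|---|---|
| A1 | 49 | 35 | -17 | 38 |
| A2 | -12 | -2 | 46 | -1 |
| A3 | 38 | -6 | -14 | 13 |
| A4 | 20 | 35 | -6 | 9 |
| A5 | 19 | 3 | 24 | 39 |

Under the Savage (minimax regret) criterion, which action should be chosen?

Column bests: State 1=49, State 2=35, State 3=46, State 4=39.
A1 regrets: 0, 0, 63, 1 → max 63
A2 regrets: 61, 37, 0, 40 → max 61
A3 regrets: 11, 41, 60, 26 → max 60
A4 regrets: 29, 0, 52, 30 → max 52
A5 regrets: 30, 32, 22, 0 → max 32
Smallest max regret = 32 → A5.

A5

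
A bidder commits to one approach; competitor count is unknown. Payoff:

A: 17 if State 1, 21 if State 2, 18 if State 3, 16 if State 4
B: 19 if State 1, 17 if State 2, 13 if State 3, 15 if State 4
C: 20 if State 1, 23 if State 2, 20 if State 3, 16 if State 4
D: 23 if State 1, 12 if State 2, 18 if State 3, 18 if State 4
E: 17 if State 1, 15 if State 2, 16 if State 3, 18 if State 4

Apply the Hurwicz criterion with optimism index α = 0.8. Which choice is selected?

A: 0.8·21 + 0.2·16 = 20
B: 0.8·19 + 0.2·13 = 17.8
C: 0.8·23 + 0.2·16 = 21.6
D: 0.8·23 + 0.2·12 = 20.8
E: 0.8·18 + 0.2·15 = 17.4
Highest Hurwicz score = 21.6 → C.

C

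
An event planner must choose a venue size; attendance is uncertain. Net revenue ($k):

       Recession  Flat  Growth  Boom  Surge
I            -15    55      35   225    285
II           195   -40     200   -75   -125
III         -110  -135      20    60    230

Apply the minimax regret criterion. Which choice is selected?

I

Column bests: Recession=195, Flat=55, Growth=200, Boom=225, Surge=285.
I regrets: 210, 0, 165, 0, 0 → max 210
II regrets: 0, 95, 0, 300, 410 → max 410
III regrets: 305, 190, 180, 165, 55 → max 305
Smallest max regret = 210 → I.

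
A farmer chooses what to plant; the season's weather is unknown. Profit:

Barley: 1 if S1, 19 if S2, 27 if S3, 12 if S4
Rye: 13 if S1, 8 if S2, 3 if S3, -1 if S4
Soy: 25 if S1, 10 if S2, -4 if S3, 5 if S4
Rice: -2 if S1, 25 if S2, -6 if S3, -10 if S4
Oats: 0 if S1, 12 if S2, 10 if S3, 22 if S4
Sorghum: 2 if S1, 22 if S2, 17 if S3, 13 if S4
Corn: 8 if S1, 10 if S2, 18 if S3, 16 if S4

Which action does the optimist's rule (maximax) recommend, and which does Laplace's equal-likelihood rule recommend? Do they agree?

Row maxima: Barley=27, Rye=13, Soy=25, Rice=25, Oats=22, Sorghum=22, Corn=18
Best best-case = 27 → Barley.
Row averages: Barley=14.75, Rye=5.75, Soy=9, Rice=1.75, Oats=11, Sorghum=13.5, Corn=13
Highest average = 14.75 → Barley.

maximax → Barley; laplace → Barley (agree)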